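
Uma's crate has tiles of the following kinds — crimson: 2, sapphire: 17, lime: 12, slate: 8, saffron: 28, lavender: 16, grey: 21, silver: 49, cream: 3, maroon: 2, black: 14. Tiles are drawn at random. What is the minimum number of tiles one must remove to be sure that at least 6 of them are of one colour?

48

Pigeonhole: put each drawn tile into a box by colour. The largest draw with every box below 6 takes min(count, 5) from each colour; colours with fewer than 5 contribute all they have.
Σ min(cᵢ, 5) = 2 + 5 + 5 + 5 + 5 + 5 + 5 + 5 + 3 + 2 + 5 = 47.
Draw number 47 + 1 = 48 must push one box to 6.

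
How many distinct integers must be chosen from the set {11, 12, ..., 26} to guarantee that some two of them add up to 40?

Group the elements by complementary pair {x, 40−x}: {14,26}, {15,25}, {16,24}, …, giving 6 two-element pairs, the single value 20 (it cannot pair with itself since the integers are distinct), and 3 integers whose partner 40−x falls outside [11,26].
Treating each of those 10 groups as a pigeonhole, one can pick one integer per group — 10 integers — with no two summing to 40.
The 11th integer lands in an occupied pair, forcing a sum of 40.

11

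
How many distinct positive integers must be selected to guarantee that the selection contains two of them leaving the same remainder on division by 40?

By the pigeonhole principle, the 40 residue classes mod 40 are the pigeonholes.
With 40 integers one could put 1 in each residue class and have no class reach 2.
The 41st integer pushes some class to 2, so 40·1 + 1 = 41.

41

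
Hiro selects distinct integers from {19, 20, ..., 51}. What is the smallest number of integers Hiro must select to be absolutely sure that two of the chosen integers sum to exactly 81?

A set avoiding the sum 81 can contain at most one of each pair {x, 81−x}, plus the 11 elements whose complement lies outside the range.
The integers 19, …, 40 (22 of them) are such a set: any two sum to at least 19+20 = 39 and at most 39+40 = 79 < 81.
By pigeonhole, any 23rd integer completes one of the 11 pairs, so 23 choices force a sum of 81.

23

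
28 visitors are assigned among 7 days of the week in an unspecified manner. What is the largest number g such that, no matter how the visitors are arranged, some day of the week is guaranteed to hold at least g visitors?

The 7 days of the week are the holes and the 28 visitors are the pigeons.
If every day of the week held at most 3 visitors, the total would be at most 7 × 3 = 21, which is less than 28.
So some day of the week holds at least ⌈28/7⌉ = 4 visitors.

4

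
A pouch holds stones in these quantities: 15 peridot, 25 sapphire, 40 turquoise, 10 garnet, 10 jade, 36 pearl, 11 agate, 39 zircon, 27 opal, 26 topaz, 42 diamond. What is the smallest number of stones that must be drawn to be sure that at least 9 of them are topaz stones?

In the worst case for collecting topaz stones, every non-topaz stone comes out first.
There are 15 + 25 + 40 + 10 + 10 + 36 + 11 + 39 + 27 + 42 = 255 non-topaz stones altogether.
After those, each further stone must be topaz, so 255 + 9 = 264 draws guarantee 9 topaz stones.

264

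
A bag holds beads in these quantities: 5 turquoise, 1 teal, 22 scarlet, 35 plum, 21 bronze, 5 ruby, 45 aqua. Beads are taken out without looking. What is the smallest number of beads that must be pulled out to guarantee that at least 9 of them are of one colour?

44

By pigeonhole, put each drawn bead into a box by colour. The largest draw with every box below 9 takes min(count, 8) from each colour; colours with fewer than 8 contribute all they have.
Σ min(cᵢ, 8) = 5 + 1 + 8 + 8 + 8 + 5 + 8 = 43.
Draw number 43 + 1 = 44 must push one box to 9.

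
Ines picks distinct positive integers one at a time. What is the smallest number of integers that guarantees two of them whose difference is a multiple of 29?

Integers whose pairwise differences are multiples of 29 are exactly those sharing a remainder mod 29. Pigeonhole: the 29 residue classes mod 29 are the pigeonholes.
With 29 integers one could put 1 in each residue class and have no class reach 2.
The 30th integer pushes some class to 2, so 29·1 + 1 = 30.

30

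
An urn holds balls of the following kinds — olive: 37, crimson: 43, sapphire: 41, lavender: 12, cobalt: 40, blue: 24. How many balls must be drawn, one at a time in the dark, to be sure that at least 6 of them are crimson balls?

In the worst case for collecting crimson balls, every non-crimson ball comes out first.
There are 37 + 41 + 12 + 40 + 24 = 154 non-crimson balls altogether.
After those, each further ball must be crimson, so 154 + 6 = 160 draws guarantee 6 crimson balls.

160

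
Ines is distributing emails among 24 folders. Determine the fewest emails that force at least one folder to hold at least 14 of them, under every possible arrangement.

With 312 emails one could put exactly 13 in each of the 24 folders, and no folder would reach 14.
One more email must land in a folder that already has 13, giving it 14.
So 24 × 13 + 1 = 313 emails are required.

313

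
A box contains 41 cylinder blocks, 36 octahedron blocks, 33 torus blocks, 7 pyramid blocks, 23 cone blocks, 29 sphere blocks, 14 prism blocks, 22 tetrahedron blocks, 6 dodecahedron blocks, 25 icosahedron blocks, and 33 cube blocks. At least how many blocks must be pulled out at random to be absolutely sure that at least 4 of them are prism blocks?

259

In the worst case for collecting prism blocks, every non-prism block comes out first.
There are 41 + 36 + 33 + 7 + 23 + 29 + 22 + 6 + 25 + 33 = 255 non-prism blocks altogether.
After those, each further block must be prism, so 255 + 4 = 259 draws guarantee 4 prism blocks.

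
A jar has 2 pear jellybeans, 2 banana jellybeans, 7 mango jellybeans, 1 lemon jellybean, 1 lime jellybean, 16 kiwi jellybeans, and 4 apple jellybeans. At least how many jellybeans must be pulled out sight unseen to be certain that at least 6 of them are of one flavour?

An adversary could hand out at most 5 jellybeans per flavour (5 flavours run out sooner): 2 + 2 + 5 + 1 + 1 + 5 + 4 = 20 jellybeans and still no flavour has 6.
One more jellybean lands in a flavour already at 5, so 21 draws are enough and 20 are not.

21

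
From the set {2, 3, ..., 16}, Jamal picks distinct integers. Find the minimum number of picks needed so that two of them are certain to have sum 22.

11

Two chosen integers sum to 22 exactly when both halves of some pair {x, 22−x} with 6 ≤ x ≤ 22−x ≤ 16 are chosen — 5 such pairs.
The remaining 5 elements (those with no distinct partner in range) can never complete a 22-sum, so the worst case takes all of them and one from each pair: 5 + 5 = 10.
The 11th integer has to be the second member of some pair, so 10 + 1 = 11.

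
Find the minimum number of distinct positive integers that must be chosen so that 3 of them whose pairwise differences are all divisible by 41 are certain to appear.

Integers whose pairwise differences are multiples of 41 are exactly those sharing a remainder mod 41. The 41 residue classes mod 41 are the pigeonholes.
With 82 integers one could put 2 in each residue class and have no class reach 3.
The 83rd integer pushes some class to 3, so 41·2 + 1 = 83.

83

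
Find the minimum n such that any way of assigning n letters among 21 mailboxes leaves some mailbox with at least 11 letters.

With 210 letters one could put exactly 10 in each of the 21 mailboxes, and no mailbox would reach 11.
One more letter must land in a mailbox that already has 10, giving it 11.
So 21 × 10 + 1 = 211 letters are required.

211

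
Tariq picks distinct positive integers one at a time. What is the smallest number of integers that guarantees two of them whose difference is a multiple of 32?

Integers whose pairwise differences are multiples of 32 are exactly those sharing a remainder mod 32. By the pigeonhole principle, the 32 residue classes mod 32 are the pigeonholes.
With 32 integers one could put 1 in each residue class and have no class reach 2.
The 33rd integer pushes some class to 2, so 32·1 + 1 = 33.

33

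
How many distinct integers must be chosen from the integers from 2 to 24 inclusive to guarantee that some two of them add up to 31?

Two chosen integers sum to 31 exactly when both halves of some pair {x, 31−x} with 7 ≤ x ≤ 31−x ≤ 24 are chosen — 9 such pairs.
The remaining 5 elements (those with no distinct partner in range) can never complete a 31-sum, so the worst case takes all of them and one from each pair: 5 + 9 = 14.
Pigeonhole: the 15th integer has to be the second member of some pair, so 14 + 1 = 15.

15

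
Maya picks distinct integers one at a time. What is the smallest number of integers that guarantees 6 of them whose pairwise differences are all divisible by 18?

91

Integers whose pairwise differences are multiples of 18 are exactly those sharing a remainder mod 18. By pigeonhole, the 18 residue classes mod 18 are the pigeonholes.
With 90 integers one could put 5 in each residue class and have no class reach 6.
The 91st integer pushes some class to 6, so 18·5 + 1 = 91.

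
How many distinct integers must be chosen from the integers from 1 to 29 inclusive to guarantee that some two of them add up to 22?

20

A set avoiding the sum 22 can contain at most one of each pair {x, 22−x}, plus the 9 elements whose complement lies outside the range or equal to its own complement.
The integers 11, …, 29 (19 of them) are such a set: any two sum to at least 11+12 = 23 > 22.
Any 20th integer completes one of the 10 pairs, so 20 choices force a sum of 22.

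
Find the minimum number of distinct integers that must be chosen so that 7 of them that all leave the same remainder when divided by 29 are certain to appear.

The 29 residue classes mod 29 are the pigeonholes.
With 174 integers one could put 6 in each residue class and have no class reach 7.
The 175th integer pushes some class to 7, so 29·6 + 1 = 175.

175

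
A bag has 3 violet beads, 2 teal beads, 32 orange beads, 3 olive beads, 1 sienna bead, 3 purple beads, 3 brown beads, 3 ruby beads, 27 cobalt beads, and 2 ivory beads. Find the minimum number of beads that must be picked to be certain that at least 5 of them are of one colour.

By the pigeonhole principle, the 10 colours are the holes; the beads drawn are the pigeons.
To avoid 5 of any one colour, the worst case takes at most 4 of each colour, or every bead of a colour that has fewer than 4.
That gives 3 + 2 + 4 + 3 + 1 + 3 + 3 + 3 + 4 + 2 = 28 beads with no colour reaching 5.
The next bead forces some colour to 5, so 28 + 1 = 29.

29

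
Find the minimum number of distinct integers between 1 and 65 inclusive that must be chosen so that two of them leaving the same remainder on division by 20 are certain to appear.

By the pigeonhole principle, the 20 residue classes mod 20 are the pigeonholes.
With 20 integers one could put 1 in each residue class and have no class reach 2.
The 21st integer pushes some class to 2, so 20·1 + 1 = 21.

21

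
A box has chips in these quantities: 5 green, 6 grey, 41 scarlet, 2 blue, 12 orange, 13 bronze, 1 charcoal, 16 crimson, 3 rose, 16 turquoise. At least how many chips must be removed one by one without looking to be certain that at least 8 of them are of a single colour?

Pigeonhole: the 10 colours are the holes; the chips drawn are the pigeons.
To avoid 8 of any one colour, the worst case takes at most 7 of each colour, or every chip of a colour that has fewer than 7.
That gives 5 + 6 + 7 + 2 + 7 + 7 + 1 + 7 + 3 + 7 = 52 chips with no colour reaching 8.
The next chip forces some colour to 8, so 52 + 1 = 53.

53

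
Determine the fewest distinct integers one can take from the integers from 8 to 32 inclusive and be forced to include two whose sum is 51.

19

Two chosen integers sum to 51 exactly when both halves of some pair {x, 51−x} with 19 ≤ x ≤ 51−x ≤ 32 are chosen — 7 such pairs.
The remaining 11 elements (those with no distinct partner in range) can never complete a 51-sum, so the worst case takes all of them and one from each pair: 11 + 7 = 18.
By the pigeonhole principle, the 19th integer has to be the second member of some pair, so 18 + 1 = 19.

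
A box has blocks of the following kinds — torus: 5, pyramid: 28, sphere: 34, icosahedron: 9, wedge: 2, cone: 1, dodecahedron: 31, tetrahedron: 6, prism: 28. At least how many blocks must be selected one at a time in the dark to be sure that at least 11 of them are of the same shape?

64

An adversary could hand out at most 10 blocks per shape (5 shapes run out sooner): 5 + 10 + 10 + 9 + 2 + 1 + 10 + 6 + 10 = 63 blocks and still no shape has 11.
One more block lands in a shape already at 10, so 64 draws are enough and 63 are not.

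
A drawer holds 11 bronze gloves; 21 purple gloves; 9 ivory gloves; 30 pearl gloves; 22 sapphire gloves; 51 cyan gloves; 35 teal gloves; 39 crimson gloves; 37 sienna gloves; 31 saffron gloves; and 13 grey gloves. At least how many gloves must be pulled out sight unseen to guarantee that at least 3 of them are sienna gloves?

In the worst case for collecting sienna gloves, every non-sienna glove comes out first.
There are 11 + 21 + 9 + 30 + 22 + 51 + 35 + 39 + 31 + 13 = 262 non-sienna gloves altogether.
After those, each further glove must be sienna, so 262 + 3 = 265 draws guarantee 3 sienna gloves.

265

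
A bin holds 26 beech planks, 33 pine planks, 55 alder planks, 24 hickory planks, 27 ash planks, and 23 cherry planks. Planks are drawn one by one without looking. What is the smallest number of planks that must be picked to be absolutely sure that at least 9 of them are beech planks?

171

In the worst case for collecting beech planks, every non-beech plank comes out first.
There are 33 + 55 + 24 + 27 + 23 = 162 non-beech planks altogether.
After those, each further plank must be beech, so 162 + 9 = 171 draws guarantee 9 beech planks.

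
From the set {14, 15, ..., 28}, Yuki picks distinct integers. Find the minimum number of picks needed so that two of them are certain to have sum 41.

Two chosen integers sum to 41 exactly when both halves of some pair {x, 41−x} with 14 ≤ x ≤ 41−x ≤ 27 are chosen — 7 such pairs.
The remaining 1 element (those with no distinct partner in range) can never complete a 41-sum, so the worst case takes all of them and one from each pair: 1 + 7 = 8.
By pigeonhole, the 9th integer has to be the second member of some pair, so 8 + 1 = 9.

9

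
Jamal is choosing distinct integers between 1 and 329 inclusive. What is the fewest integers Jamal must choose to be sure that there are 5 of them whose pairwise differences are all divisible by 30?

Integers whose pairwise differences are multiples of 30 are exactly those sharing a remainder mod 30. By pigeonhole, the 30 residue classes mod 30 are the pigeonholes.
With 120 integers one could put 4 in each residue class and have no class reach 5.
The 121st integer pushes some class to 5, so 30·4 + 1 = 121.

121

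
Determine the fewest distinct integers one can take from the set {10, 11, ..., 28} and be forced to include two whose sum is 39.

Group the elements by complementary pair {x, 39−x}: {11,28}, {12,27}, {13,26}, …, giving 9 two-element pairs and 1 integer whose partner 39−x falls outside [10,28].
Treating each of those 10 groups as a pigeonhole, one can pick one integer per group — 10 integers — with no two summing to 39.
The 11th integer lands in an occupied pair, forcing a sum of 39.

11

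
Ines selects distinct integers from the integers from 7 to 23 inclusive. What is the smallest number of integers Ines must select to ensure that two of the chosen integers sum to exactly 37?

13

Group the elements by complementary pair {x, 37−x}: {14,23}, {15,22}, {16,21}, …, giving 5 two-element pairs and 7 integers whose partner 37−x falls outside [7,23].
Pigeonhole: treating each of those 12 groups as a pigeonhole, one can pick one integer per group — 12 integers — with no two summing to 37.
The 13th integer lands in an occupied pair, forcing a sum of 37.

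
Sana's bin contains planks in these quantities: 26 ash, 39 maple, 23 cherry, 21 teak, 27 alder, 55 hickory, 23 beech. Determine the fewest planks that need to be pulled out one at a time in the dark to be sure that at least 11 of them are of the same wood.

An adversary could hand out at most 10 planks per wood: 10 + 10 + 10 + 10 + 10 + 10 + 10 = 70 planks and still no wood has 11.
One more plank lands in a wood already at 10, so 71 draws are enough and 70 are not.

71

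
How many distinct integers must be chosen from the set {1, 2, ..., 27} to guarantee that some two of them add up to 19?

Two chosen integers sum to 19 exactly when both halves of some pair {x, 19−x} with 1 ≤ x ≤ 19−x ≤ 18 are chosen — 9 such pairs.
The remaining 9 elements (those with no distinct partner in range) can never complete a 19-sum, so the worst case takes all of them and one from each pair: 9 + 9 = 18.
By the pigeonhole principle, the 19th integer has to be the second member of some pair, so 18 + 1 = 19.

19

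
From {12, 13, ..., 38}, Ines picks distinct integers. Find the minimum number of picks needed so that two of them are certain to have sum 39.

A set avoiding the sum 39 can contain at most one of each pair {x, 39−x}, plus the 11 elements whose complement lies outside the range.
The integers 20, …, 38 (19 of them) are such a set: any two sum to at least 20+21 = 41 > 39.
By the pigeonhole principle, any 20th integer completes one of the 8 pairs, so 20 choices force a sum of 39.

20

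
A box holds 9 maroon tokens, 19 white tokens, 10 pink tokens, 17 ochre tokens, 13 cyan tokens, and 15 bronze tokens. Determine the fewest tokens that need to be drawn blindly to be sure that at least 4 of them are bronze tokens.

In the worst case for collecting bronze tokens, every non-bronze token comes out first.
There are 9 + 19 + 10 + 17 + 13 = 68 non-bronze tokens altogether.
After those, each further token must be bronze, so 68 + 4 = 72 draws guarantee 4 bronze tokens.

72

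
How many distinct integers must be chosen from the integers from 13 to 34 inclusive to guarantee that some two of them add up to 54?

16

A set avoiding the sum 54 can contain at most one of each pair {x, 54−x}, plus the 8 elements whose complement lies outside the range or equal to its own complement.
The integers 13, …, 27 (15 of them) are such a set: any two sum to at least 13+14 = 27 and at most 26+27 = 53 < 54.
Any 16th integer completes one of the 7 pairs, so 16 choices force a sum of 54.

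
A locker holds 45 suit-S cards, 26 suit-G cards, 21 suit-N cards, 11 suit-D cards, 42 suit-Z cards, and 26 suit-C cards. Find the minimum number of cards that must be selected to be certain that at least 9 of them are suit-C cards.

154

In the worst case for collecting suit-C cards, every non-suit-C card comes out first.
There are 45 + 26 + 21 + 11 + 42 = 145 non-suit-C cards altogether.
After those, each further card must be suit-C, so 145 + 9 = 154 draws guarantee 9 suit-C cards.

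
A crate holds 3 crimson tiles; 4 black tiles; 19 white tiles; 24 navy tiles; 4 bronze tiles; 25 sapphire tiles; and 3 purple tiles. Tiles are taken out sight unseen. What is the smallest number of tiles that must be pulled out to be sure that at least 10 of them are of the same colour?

42

An adversary could hand out at most 9 tiles per colour (4 colours run out sooner): 3 + 4 + 9 + 9 + 4 + 9 + 3 = 41 tiles and still no colour has 10.
One more tile lands in a colour already at 9, so 42 draws are enough and 41 are not.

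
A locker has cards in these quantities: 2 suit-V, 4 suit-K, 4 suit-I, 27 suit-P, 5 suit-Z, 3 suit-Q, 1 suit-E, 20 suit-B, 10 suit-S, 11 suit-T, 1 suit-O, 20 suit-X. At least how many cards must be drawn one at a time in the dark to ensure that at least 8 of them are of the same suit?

56

An adversary could hand out at most 7 cards per suit (7 suits run out sooner): 2 + 4 + 4 + 7 + 5 + 3 + 1 + 7 + 7 + 7 + 1 + 7 = 55 cards and still no suit has 8.
One more card lands in a suit already at 7, so 56 draws are enough and 55 are not.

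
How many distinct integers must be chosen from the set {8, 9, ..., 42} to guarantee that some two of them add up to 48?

20

Two chosen integers sum to 48 exactly when both halves of some pair {x, 48−x} with 8 ≤ x ≤ 48−x ≤ 40 are chosen — 16 such pairs.
The remaining 3 elements (those with no distinct partner in range) can never complete a 48-sum, so the worst case takes all of them and one from each pair: 3 + 16 = 19.
By pigeonhole, the 20th integer has to be the second member of some pair, so 19 + 1 = 20.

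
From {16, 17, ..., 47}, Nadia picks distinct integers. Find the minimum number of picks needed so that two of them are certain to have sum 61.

18

Group the elements by complementary pair {x, 61−x}: {16,45}, {17,44}, {18,43}, …, giving 15 two-element pairs and 2 integers whose partner 61−x falls outside [16,47].
Treating each of those 17 groups as a pigeonhole, one can pick one integer per group — 17 integers — with no two summing to 61.
The 18th integer lands in an occupied pair, forcing a sum of 61.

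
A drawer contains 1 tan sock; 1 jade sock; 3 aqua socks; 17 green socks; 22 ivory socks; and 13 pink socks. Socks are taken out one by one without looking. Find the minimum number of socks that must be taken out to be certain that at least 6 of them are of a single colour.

21

An adversary could hand out at most 5 socks per colour (tan, jade, aqua run out sooner): 1 + 1 + 3 + 5 + 5 + 5 = 20 socks and still no colour has 6.
By the pigeonhole principle, one more sock lands in a colour already at 5, so 21 draws are enough and 20 are not.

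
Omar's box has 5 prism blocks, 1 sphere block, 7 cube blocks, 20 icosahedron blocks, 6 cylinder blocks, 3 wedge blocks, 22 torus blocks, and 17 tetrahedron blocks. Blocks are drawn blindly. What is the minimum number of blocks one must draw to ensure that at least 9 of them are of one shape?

By pigeonhole, the 8 shapes are the holes; the blocks drawn are the pigeons.
To avoid 9 of any one shape, the worst case takes at most 8 of each shape, or every block of a shape that has fewer than 8.
That gives 5 + 1 + 7 + 8 + 6 + 3 + 8 + 8 = 46 blocks with no shape reaching 9.
The next block forces some shape to 9, so 46 + 1 = 47.

47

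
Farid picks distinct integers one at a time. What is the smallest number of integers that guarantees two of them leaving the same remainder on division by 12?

Pigeonhole: the 12 residue classes mod 12 are the pigeonholes.
With 12 integers one could put 1 in each residue class and have no class reach 2.
The 13th integer pushes some class to 2, so 12·1 + 1 = 13.

13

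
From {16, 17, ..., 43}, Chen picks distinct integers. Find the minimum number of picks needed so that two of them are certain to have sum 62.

17

Group the elements by complementary pair {x, 62−x}: {19,43}, {20,42}, {21,41}, …, giving 12 two-element pairs, the single value 31 (it cannot pair with itself since the integers are distinct), and 3 integers whose partner 62−x falls outside [16,43].
Pigeonhole: treating each of those 16 groups as a pigeonhole, one can pick one integer per group — 16 integers — with no two summing to 62.
The 17th integer lands in an occupied pair, forcing a sum of 62.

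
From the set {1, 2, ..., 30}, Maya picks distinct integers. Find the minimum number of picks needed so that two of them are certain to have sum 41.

21

Group the elements by complementary pair {x, 41−x}: {11,30}, {12,29}, {13,28}, …, giving 10 two-element pairs and 10 integers whose partner 41−x falls outside [1,30].
Treating each of those 20 groups as a pigeonhole, one can pick one integer per group — 20 integers — with no two summing to 41.
The 21st integer lands in an occupied pair, forcing a sum of 41.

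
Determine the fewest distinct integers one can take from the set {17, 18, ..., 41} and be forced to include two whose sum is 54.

Group the elements by complementary pair {x, 54−x}: {17,37}, {18,36}, {19,35}, …, giving 10 two-element pairs; the single value 27 (it cannot pair with itself since the integers are distinct); and 4 integers whose partner 54−x falls outside [17,41].
By pigeonhole, treating each of those 15 groups as a pigeonhole, one can pick one integer per group — 15 integers — with no two summing to 54.
The 16th integer lands in an occupied pair, forcing a sum of 54.

16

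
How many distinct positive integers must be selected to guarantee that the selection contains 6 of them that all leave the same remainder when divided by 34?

The 34 residue classes mod 34 are the pigeonholes.
With 170 integers one could put 5 in each residue class and have no class reach 6.
The 171st integer pushes some class to 6, so 34·5 + 1 = 171.

171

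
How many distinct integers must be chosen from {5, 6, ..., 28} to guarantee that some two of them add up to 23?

18

Group the elements by complementary pair {x, 23−x}: {5,18}, {6,17}, {7,16}, …, giving 7 two-element pairs and 10 integers whose partner 23−x falls outside [5,28].
By pigeonhole, treating each of those 17 groups as a pigeonhole, one can pick one integer per group — 17 integers — with no two summing to 23.
The 18th integer lands in an occupied pair, forcing a sum of 23.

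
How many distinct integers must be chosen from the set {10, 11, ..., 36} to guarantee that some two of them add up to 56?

20

A set avoiding the sum 56 can contain at most one of each pair {x, 56−x}, plus the 11 elements whose complement lies outside the range or equal to its own complement.
The integers 10, …, 28 (19 of them) are such a set: any two sum to at least 10+11 = 21 and at most 27+28 = 55 < 56.
Any 20th integer completes one of the 8 pairs, so 20 choices force a sum of 56.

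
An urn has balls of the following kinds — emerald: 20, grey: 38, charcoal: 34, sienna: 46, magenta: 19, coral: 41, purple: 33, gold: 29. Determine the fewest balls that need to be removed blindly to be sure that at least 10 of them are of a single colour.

73

The 8 colours are the holes; the balls drawn are the pigeons.
To avoid 10 of any one colour, the worst case takes at most 9 of each colour.
That gives 9 + 9 + 9 + 9 + 9 + 9 + 9 + 9 = 72 balls with no colour reaching 10.
The next ball forces some colour to 10, so 72 + 1 = 73.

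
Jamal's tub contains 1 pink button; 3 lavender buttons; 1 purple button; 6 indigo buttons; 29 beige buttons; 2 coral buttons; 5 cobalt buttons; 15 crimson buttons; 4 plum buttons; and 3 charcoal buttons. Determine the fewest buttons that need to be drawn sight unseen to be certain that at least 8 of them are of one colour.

An adversary could hand out at most 7 buttons per colour (8 colours run out sooner): 1 + 3 + 1 + 6 + 7 + 2 + 5 + 7 + 4 + 3 = 39 buttons and still no colour has 8.
By the pigeonhole principle, one more button lands in a colour already at 7, so 40 draws are enough and 39 are not.

40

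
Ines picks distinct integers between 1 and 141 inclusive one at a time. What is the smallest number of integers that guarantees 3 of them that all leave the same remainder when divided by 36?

73

By pigeonhole, the 36 residue classes mod 36 are the pigeonholes.
With 72 integers one could put 2 in each residue class and have no class reach 3.
The 73rd integer pushes some class to 3, so 36·2 + 1 = 73.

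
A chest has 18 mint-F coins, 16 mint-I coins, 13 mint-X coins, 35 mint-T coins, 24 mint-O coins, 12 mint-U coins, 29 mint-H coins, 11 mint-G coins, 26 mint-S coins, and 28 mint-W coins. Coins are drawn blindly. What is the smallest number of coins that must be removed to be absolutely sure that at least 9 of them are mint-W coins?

In the worst case for collecting mint-W coins, every non-mint-W coin comes out first.
There are 18 + 16 + 13 + 35 + 24 + 12 + 29 + 11 + 26 = 184 non-mint-W coins altogether.
After those, each further coin must be mint-W, so 184 + 9 = 193 draws guarantee 9 mint-W coins.

193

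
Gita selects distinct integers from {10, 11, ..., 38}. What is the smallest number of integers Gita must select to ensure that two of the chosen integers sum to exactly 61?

A set avoiding the sum 61 can contain at most one of each pair {x, 61−x}, plus the 13 elements whose complement lies outside the range.
The integers 10, …, 30 (21 of them) are such a set: any two sum to at least 10+11 = 21 and at most 29+30 = 59 < 61.
By the pigeonhole principle, any 22nd integer completes one of the 8 pairs, so 22 choices force a sum of 61.

22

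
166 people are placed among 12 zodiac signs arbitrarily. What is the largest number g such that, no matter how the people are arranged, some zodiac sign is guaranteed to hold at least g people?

Pigeonhole: the 12 zodiac signs are the holes and the 166 people are the pigeons.
If every zodiac sign held at most 13 people, the total would be at most 12 × 13 = 156, which is less than 166.
So some zodiac sign holds at least ⌈166/12⌉ = 14 people.

14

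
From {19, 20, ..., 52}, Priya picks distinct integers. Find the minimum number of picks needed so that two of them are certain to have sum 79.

22

Two chosen integers sum to 79 exactly when both halves of some pair {x, 79−x} with 27 ≤ x ≤ 79−x ≤ 52 are chosen — 13 such pairs.
The remaining 8 elements (those with no distinct partner in range) can never complete a 79-sum, so the worst case takes all of them and one from each pair: 8 + 13 = 21.
By the pigeonhole principle, the 22nd integer has to be the second member of some pair, so 21 + 1 = 22.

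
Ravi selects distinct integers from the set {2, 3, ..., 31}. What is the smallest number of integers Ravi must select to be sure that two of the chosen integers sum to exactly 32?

17

Two chosen integers sum to 32 exactly when both halves of some pair {x, 32−x} with 2 ≤ x ≤ 32−x ≤ 30 are chosen — 14 such pairs.
The remaining 2 elements (those with no distinct partner in range) can never complete a 32-sum, so the worst case takes all of them and one from each pair: 2 + 14 = 16.
By the pigeonhole principle, the 17th integer has to be the second member of some pair, so 16 + 1 = 17.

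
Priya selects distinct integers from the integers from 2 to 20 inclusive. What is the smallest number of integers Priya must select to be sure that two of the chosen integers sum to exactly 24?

Two chosen integers sum to 24 exactly when both halves of some pair {x, 24−x} with 4 ≤ x ≤ 24−x ≤ 20 are chosen — 8 such pairs.
The remaining 3 elements (those with no distinct partner in range) can never complete a 24-sum, so the worst case takes all of them and one from each pair: 3 + 8 = 11.
Pigeonhole: the 12th integer has to be the second member of some pair, so 11 + 1 = 12.

12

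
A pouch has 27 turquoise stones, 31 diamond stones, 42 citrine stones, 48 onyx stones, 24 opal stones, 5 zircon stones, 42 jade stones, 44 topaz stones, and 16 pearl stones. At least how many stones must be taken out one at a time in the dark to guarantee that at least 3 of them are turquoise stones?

255

In the worst case for collecting turquoise stones, every non-turquoise stone comes out first.
There are 31 + 42 + 48 + 24 + 5 + 42 + 44 + 16 = 252 non-turquoise stones altogether.
After those, each further stone must be turquoise, so 252 + 3 = 255 draws guarantee 3 turquoise stones.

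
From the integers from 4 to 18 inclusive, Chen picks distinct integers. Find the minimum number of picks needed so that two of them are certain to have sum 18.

Two chosen integers sum to 18 exactly when both halves of some pair {x, 18−x} with 4 ≤ x ≤ 18−x ≤ 14 are chosen — 5 such pairs.
The remaining 5 elements (those with no distinct partner in range) can never complete a 18-sum, so the worst case takes all of them and one from each pair: 5 + 5 = 10.
Pigeonhole: the 11th integer has to be the second member of some pair, so 10 + 1 = 11.

11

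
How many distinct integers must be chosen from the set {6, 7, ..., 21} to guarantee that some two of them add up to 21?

12

Group the elements by complementary pair {x, 21−x}: {6,15}, {7,14}, {8,13}, …, giving 5 two-element pairs and 6 integers whose partner 21−x falls outside [6,21].
Treating each of those 11 groups as a pigeonhole, one can pick one integer per group — 11 integers — with no two summing to 21.
The 12th integer lands in an occupied pair, forcing a sum of 21.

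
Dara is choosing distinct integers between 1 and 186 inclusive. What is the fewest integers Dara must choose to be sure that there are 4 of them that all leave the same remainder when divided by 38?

By pigeonhole, the 38 residue classes mod 38 are the pigeonholes.
With 114 integers one could put 3 in each residue class and have no class reach 4.
The 115th integer pushes some class to 4, so 38·3 + 1 = 115.

115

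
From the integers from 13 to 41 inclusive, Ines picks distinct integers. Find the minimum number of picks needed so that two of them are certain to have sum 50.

18

Group the elements by complementary pair {x, 50−x}: {13,37}, {14,36}, {15,35}, …, giving 12 two-element pairs; the single value 25 (it cannot pair with itself since the integers are distinct); and 4 integers whose partner 50−x falls outside [13,41].
Pigeonhole: treating each of those 17 groups as a pigeonhole, one can pick one integer per group — 17 integers — with no two summing to 50.
The 18th integer lands in an occupied pair, forcing a sum of 50.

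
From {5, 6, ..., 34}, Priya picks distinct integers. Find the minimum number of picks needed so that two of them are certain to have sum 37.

17

Two chosen integers sum to 37 exactly when both halves of some pair {x, 37−x} with 5 ≤ x ≤ 37−x ≤ 32 are chosen — 14 such pairs.
The remaining 2 elements (those with no distinct partner in range) can never complete a 37-sum, so the worst case takes all of them and one from each pair: 2 + 14 = 16.
By pigeonhole, the 17th integer has to be the second member of some pair, so 16 + 1 = 17.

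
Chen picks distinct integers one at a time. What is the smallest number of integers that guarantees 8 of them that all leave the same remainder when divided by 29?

204

The 29 residue classes mod 29 are the pigeonholes.
With 203 integers one could put 7 in each residue class and have no class reach 8.
The 204th integer pushes some class to 8, so 29·7 + 1 = 204.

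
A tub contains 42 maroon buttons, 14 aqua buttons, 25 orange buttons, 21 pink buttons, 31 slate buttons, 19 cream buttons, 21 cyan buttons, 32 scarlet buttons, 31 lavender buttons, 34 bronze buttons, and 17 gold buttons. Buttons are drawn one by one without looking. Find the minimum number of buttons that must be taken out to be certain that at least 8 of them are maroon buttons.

In the worst case for collecting maroon buttons, every non-maroon button comes out first.
There are 14 + 25 + 21 + 31 + 19 + 21 + 32 + 31 + 34 + 17 = 245 non-maroon buttons altogether.
After those, each further button must be maroon, so 245 + 8 = 253 draws guarantee 8 maroon buttons.

253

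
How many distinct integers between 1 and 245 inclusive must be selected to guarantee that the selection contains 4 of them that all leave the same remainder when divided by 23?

70

Pigeonhole: the 23 residue classes mod 23 are the pigeonholes.
With 69 integers one could put 3 in each residue class and have no class reach 4.
The 70th integer pushes some class to 4, so 23·3 + 1 = 70.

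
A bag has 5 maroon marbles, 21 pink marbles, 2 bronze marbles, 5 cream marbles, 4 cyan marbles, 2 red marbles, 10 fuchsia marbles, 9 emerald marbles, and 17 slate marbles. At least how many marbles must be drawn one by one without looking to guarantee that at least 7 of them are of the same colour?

Pigeonhole: the 9 colours are the holes; the marbles drawn are the pigeons.
To avoid 7 of any one colour, the worst case takes at most 6 of each colour, or every marble of a colour that has fewer than 6.
That gives 5 + 6 + 2 + 5 + 4 + 2 + 6 + 6 + 6 = 42 marbles with no colour reaching 7.
The next marble forces some colour to 7, so 42 + 1 = 43.

43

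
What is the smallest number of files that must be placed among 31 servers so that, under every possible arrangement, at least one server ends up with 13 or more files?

With 372 files one could put exactly 12 in each of the 31 servers, and no server would reach 13.
By the pigeonhole principle, one more file must land in a server that already has 12, giving it 13.
So 31 × 12 + 1 = 373 files are required.

373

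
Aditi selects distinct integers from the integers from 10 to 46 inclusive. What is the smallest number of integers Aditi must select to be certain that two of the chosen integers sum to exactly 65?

A set avoiding the sum 65 can contain at most one of each pair {x, 65−x}, plus the 9 elements whose complement lies outside the range.
The integers 10, …, 32 (23 of them) are such a set: any two sum to at least 10+11 = 21 and at most 31+32 = 63 < 65.
Pigeonhole: any 24th integer completes one of the 14 pairs, so 24 choices force a sum of 65.

24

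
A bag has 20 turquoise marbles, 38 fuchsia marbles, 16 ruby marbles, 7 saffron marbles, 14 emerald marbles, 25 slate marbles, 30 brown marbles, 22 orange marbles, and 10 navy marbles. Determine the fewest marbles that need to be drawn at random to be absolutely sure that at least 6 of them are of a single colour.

46

An adversary could hand out at most 5 marbles per colour: 5 + 5 + 5 + 5 + 5 + 5 + 5 + 5 + 5 = 45 marbles and still no colour has 6.
One more marble lands in a colour already at 5, so 46 draws are enough and 45 are not.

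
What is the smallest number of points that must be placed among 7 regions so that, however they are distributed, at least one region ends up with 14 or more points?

With 91 points one could put exactly 13 in each of the 7 regions, and no region would reach 14.
By pigeonhole, one more point must land in a region that already has 13, giving it 14.
So 7 × 13 + 1 = 92 points are required.

92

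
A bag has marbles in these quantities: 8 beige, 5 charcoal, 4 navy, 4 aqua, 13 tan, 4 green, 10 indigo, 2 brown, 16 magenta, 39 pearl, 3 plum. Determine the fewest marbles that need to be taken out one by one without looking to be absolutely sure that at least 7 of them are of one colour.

53

Put each drawn marble into a box by colour. The largest draw with every box below 7 takes min(count, 6) from each colour; colours with fewer than 6 contribute all they have.
Σ min(cᵢ, 6) = 6 + 5 + 4 + 4 + 6 + 4 + 6 + 2 + 6 + 6 + 3 = 52.
Draw number 52 + 1 = 53 must push one box to 7.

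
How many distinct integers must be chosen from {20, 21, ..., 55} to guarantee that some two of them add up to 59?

A set avoiding the sum 59 can contain at most one of each pair {x, 59−x}, plus the 16 elements whose complement lies outside the range.
The integers 30, …, 55 (26 of them) are such a set: any two sum to at least 30+31 = 61 > 59.
Pigeonhole: any 27th integer completes one of the 10 pairs, so 27 choices force a sum of 59.

27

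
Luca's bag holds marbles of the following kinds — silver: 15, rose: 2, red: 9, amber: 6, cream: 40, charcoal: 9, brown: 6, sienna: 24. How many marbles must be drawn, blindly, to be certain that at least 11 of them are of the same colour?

Pigeonhole: put each drawn marble into a box by colour. The largest draw with every box below 11 takes min(count, 10) from each colour; colours with fewer than 10 contribute all they have.
Σ min(cᵢ, 10) = 10 + 2 + 9 + 6 + 10 + 9 + 6 + 10 = 62.
Draw number 62 + 1 = 63 must push one box to 11.

63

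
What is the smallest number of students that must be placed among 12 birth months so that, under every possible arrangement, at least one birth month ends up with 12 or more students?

133

With 132 students one could put exactly 11 in each of the 12 birth months, and no birth month would reach 12.
One more student must land in a birth month that already has 11, giving it 12.
So 12 × 11 + 1 = 133 students are required.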